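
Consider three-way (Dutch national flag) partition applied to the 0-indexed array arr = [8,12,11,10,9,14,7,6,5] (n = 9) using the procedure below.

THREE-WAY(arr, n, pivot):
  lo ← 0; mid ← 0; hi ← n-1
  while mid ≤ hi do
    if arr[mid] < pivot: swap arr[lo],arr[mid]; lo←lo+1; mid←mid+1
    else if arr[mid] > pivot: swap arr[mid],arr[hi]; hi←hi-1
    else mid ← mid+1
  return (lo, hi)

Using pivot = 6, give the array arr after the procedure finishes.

lo=0 mid=0 hi=8
8>6: swap(0,8), hi=7 ⇒ [5,12,11,10,9,14,7,6,8]
5<6: swap(0,0), lo=1 mid=1 ⇒ [5,12,11,10,9,14,7,6,8]
12>6: swap(1,7), hi=6 ⇒ [5,6,11,10,9,14,7,12,8]
6=6: mid=2
11>6: swap(2,6), hi=5 ⇒ [5,6,7,10,9,14,11,12,8]
7>6: swap(2,5), hi=4 ⇒ [5,6,14,10,9,7,11,12,8]
14>6: swap(2,4), hi=3 ⇒ [5,6,9,10,14,7,11,12,8]
9>6: swap(2,3), hi=2 ⇒ [5,6,10,9,14,7,11,12,8]
10>6: swap(2,2), hi=1 ⇒ [5,6,10,9,14,7,11,12,8]
done. lo=1 hi=1; arr=[5,6,10,9,14,7,11,12,8]

[5,6,10,9,14,7,11,12,8]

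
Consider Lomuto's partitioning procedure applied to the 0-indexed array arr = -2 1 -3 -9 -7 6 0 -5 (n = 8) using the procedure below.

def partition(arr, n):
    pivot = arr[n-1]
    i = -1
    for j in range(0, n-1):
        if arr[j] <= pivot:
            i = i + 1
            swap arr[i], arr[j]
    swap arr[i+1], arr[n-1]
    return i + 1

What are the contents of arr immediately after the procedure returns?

-9 -7 -5 -2 1 6 0 -3

pivot=-5, i=-1
j=0: -2>-5, skip
j=1: 1>-5, skip
j=2: -3>-5, skip
j=3: -9≤-5, i=0, swap(0,3) ⇒ -9 1 -3 -2 -7 6 0 -5
j=4: -7≤-5, i=1, swap(1,4) ⇒ -9 -7 -3 -2 1 6 0 -5
j=5: 6>-5, skip
j=6: 0>-5, skip
swap(2,7) ⇒ -9 -7 -5 -2 1 6 0 -3; return 2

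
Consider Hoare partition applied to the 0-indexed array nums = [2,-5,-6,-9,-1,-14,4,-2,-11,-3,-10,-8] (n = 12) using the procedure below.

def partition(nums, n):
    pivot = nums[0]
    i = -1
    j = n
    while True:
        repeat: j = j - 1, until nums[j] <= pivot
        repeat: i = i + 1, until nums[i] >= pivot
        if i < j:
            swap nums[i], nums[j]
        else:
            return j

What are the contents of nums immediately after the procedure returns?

[-8,-5,-6,-9,-1,-14,-10,-2,-11,-3,4,2]

pivot=2
j stops at 11 (-8), i stops at 0 (2); swap ⇒ [-8,-5,-6,-9,-1,-14,4,-2,-11,-3,-10,2]
j stops at 10 (-10), i stops at 6 (4); swap ⇒ [-8,-5,-6,-9,-1,-14,-10,-2,-11,-3,4,2]
j stops at 9, i stops at 10; i≥j ⇒ return 9. nums=[-8,-5,-6,-9,-1,-14,-10,-2,-11,-3,4,2]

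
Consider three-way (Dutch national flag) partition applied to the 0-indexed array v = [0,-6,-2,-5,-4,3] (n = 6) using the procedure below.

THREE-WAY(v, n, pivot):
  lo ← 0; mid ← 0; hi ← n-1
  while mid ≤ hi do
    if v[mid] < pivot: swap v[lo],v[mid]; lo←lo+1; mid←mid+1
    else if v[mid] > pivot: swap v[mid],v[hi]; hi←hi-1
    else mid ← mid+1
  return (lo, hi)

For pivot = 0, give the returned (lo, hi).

pivot = 0; lo=0, mid=0, hi=5
v[mid]=0=0: mid=1
v[mid]=-6<0: swap v[0],v[1]; lo=1,mid=2 → [-6,0,-2,-5,-4,3]
v[mid]=-2<0: swap v[1],v[2]; lo=2,mid=3 → [-6,-2,0,-5,-4,3]
v[mid]=-5<0: swap v[2],v[3]; lo=3,mid=4 → [-6,-2,-5,0,-4,3]
v[mid]=-4<0: swap v[3],v[4]; lo=4,mid=5 → [-6,-2,-5,-4,0,3]
v[mid]=3>0: swap v[5],v[5]; hi=4 → [-6,-2,-5,-4,0,3]
end: lo=4, hi=4; v = [-6,-2,-5,-4,0,3]

(4, 4)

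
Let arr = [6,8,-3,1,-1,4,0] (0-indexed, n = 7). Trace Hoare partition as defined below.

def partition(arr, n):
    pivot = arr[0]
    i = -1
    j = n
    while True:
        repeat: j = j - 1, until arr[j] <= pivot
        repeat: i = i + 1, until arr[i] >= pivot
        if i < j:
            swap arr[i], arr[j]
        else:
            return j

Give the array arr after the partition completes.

[0,4,-3,1,-1,8,6]

pivot=6
j stops at 6 (0), i stops at 0 (6); swap ⇒ [0,8,-3,1,-1,4,6]
j stops at 5 (4), i stops at 1 (8); swap ⇒ [0,4,-3,1,-1,8,6]
j stops at 4, i stops at 5; i≥j ⇒ return 4. arr=[0,4,-3,1,-1,8,6]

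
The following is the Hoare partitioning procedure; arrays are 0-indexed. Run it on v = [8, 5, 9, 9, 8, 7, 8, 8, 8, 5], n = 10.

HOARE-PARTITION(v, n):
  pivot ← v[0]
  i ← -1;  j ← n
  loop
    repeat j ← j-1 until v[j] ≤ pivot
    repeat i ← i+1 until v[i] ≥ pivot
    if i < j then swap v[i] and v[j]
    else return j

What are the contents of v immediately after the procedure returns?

pivot = v[0] = 8; i = -1, j = 10
j→9 (v[9]=5≤8), i→0 (v[0]=8≥8); i<j, swap → [5, 5, 9, 9, 8, 7, 8, 8, 8, 8]
j→8 (v[8]=8≤8), i→2 (v[2]=9≥8); i<j, swap → [5, 5, 8, 9, 8, 7, 8, 8, 9, 8]
j→7 (v[7]=8≤8), i→3 (v[3]=9≥8); i<j, swap → [5, 5, 8, 8, 8, 7, 8, 9, 9, 8]
j→6 (v[6]=8≤8), i→4 (v[4]=8≥8); i<j, swap → [5, 5, 8, 8, 8, 7, 8, 9, 9, 8]
j→5, i→6; i≥j, return j=5. v = [5, 5, 8, 8, 8, 7, 8, 9, 9, 8]

[5, 5, 8, 8, 8, 7, 8, 9, 9, 8]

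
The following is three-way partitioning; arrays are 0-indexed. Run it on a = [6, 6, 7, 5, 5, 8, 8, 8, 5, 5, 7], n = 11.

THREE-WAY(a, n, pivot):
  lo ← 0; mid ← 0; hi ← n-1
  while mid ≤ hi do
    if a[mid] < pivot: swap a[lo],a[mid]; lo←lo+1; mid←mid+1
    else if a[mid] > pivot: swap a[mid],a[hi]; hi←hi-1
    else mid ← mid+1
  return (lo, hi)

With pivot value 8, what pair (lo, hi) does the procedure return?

pivot = 8; lo=0, mid=0, hi=10
a[mid]=6<8: swap a[0],a[0]; lo=1,mid=1 → [6, 6, 7, 5, 5, 8, 8, 8, 5, 5, 7]
a[mid]=6<8: swap a[1],a[1]; lo=2,mid=2 → [6, 6, 7, 5, 5, 8, 8, 8, 5, 5, 7]
a[mid]=7<8: swap a[2],a[2]; lo=3,mid=3 → [6, 6, 7, 5, 5, 8, 8, 8, 5, 5, 7]
a[mid]=5<8: swap a[3],a[3]; lo=4,mid=4 → [6, 6, 7, 5, 5, 8, 8, 8, 5, 5, 7]
a[mid]=5<8: swap a[4],a[4]; lo=5,mid=5 → [6, 6, 7, 5, 5, 8, 8, 8, 5, 5, 7]
a[mid]=8=8: mid=6
a[mid]=8=8: mid=7
a[mid]=8=8: mid=8
a[mid]=5<8: swap a[5],a[8]; lo=6,mid=9 → [6, 6, 7, 5, 5, 5, 8, 8, 8, 5, 7]
a[mid]=5<8: swap a[6],a[9]; lo=7,mid=10 → [6, 6, 7, 5, 5, 5, 5, 8, 8, 8, 7]
a[mid]=7<8: swap a[7],a[10]; lo=8,mid=11 → [6, 6, 7, 5, 5, 5, 5, 7, 8, 8, 8]
end: lo=8, hi=10; a = [6, 6, 7, 5, 5, 5, 5, 7, 8, 8, 8]

(8, 10)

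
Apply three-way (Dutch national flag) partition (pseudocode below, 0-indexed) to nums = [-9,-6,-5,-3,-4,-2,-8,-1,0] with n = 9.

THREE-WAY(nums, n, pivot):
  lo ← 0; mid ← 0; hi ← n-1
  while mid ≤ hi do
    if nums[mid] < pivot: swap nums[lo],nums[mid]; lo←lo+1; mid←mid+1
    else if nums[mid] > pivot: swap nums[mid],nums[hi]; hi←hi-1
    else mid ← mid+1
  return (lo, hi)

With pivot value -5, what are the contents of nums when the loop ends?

[-9,-6,-8,-5,-2,-4,-1,0,-3]

lo=0 mid=0 hi=8
-9<-5: swap(0,0), lo=1 mid=1 ⇒ [-9,-6,-5,-3,-4,-2,-8,-1,0]
-6<-5: swap(1,1), lo=2 mid=2 ⇒ [-9,-6,-5,-3,-4,-2,-8,-1,0]
-5=-5: mid=3
-3>-5: swap(3,8), hi=7 ⇒ [-9,-6,-5,0,-4,-2,-8,-1,-3]
0>-5: swap(3,7), hi=6 ⇒ [-9,-6,-5,-1,-4,-2,-8,0,-3]
-1>-5: swap(3,6), hi=5 ⇒ [-9,-6,-5,-8,-4,-2,-1,0,-3]
-8<-5: swap(2,3), lo=3 mid=4 ⇒ [-9,-6,-8,-5,-4,-2,-1,0,-3]
-4>-5: swap(4,5), hi=4 ⇒ [-9,-6,-8,-5,-2,-4,-1,0,-3]
-2>-5: swap(4,4), hi=3 ⇒ [-9,-6,-8,-5,-2,-4,-1,0,-3]
done. lo=3 hi=3; nums=[-9,-6,-8,-5,-2,-4,-1,0,-3]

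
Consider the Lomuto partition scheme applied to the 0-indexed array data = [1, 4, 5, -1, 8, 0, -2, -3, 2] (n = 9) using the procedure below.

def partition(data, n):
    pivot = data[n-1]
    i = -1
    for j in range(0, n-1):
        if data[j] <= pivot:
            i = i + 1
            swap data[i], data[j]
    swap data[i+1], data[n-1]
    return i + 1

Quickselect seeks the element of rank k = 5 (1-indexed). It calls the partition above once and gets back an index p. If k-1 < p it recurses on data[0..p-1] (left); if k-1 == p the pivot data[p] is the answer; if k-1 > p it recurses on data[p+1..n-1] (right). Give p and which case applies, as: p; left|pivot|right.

5; left

pivot=2, i=-1
j=0: 1≤2, i=0, swap(0,0) ⇒ [1, 4, 5, -1, 8, 0, -2, -3, 2]
j=1: 4>2, skip
j=2: 5>2, skip
j=3: -1≤2, i=1, swap(1,3) ⇒ [1, -1, 5, 4, 8, 0, -2, -3, 2]
j=4: 8>2, skip
j=5: 0≤2, i=2, swap(2,5) ⇒ [1, -1, 0, 4, 8, 5, -2, -3, 2]
j=6: -2≤2, i=3, swap(3,6) ⇒ [1, -1, 0, -2, 8, 5, 4, -3, 2]
j=7: -3≤2, i=4, swap(4,7) ⇒ [1, -1, 0, -2, -3, 5, 4, 8, 2]
swap(5,8) ⇒ [1, -1, 0, -2, -3, 2, 4, 8, 5]; return 5
p = 5; k-1 = 4 < 5 ⇒ left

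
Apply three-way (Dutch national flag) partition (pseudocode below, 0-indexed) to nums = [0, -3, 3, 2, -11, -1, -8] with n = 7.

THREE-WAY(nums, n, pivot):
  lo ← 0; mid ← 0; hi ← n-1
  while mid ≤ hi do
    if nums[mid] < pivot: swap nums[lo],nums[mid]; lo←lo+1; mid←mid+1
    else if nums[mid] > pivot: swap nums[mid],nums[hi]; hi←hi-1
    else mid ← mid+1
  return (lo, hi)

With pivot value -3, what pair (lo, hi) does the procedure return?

(2, 2)

pivot = -3; lo=0, mid=0, hi=6
nums[mid]=0>-3: swap nums[0],nums[6]; hi=5 → [-8, -3, 3, 2, -11, -1, 0]
nums[mid]=-8<-3: swap nums[0],nums[0]; lo=1,mid=1 → [-8, -3, 3, 2, -11, -1, 0]
nums[mid]=-3=-3: mid=2
nums[mid]=3>-3: swap nums[2],nums[5]; hi=4 → [-8, -3, -1, 2, -11, 3, 0]
nums[mid]=-1>-3: swap nums[2],nums[4]; hi=3 → [-8, -3, -11, 2, -1, 3, 0]
nums[mid]=-11<-3: swap nums[1],nums[2]; lo=2,mid=3 → [-8, -11, -3, 2, -1, 3, 0]
nums[mid]=2>-3: swap nums[3],nums[3]; hi=2 → [-8, -11, -3, 2, -1, 3, 0]
end: lo=2, hi=2; nums = [-8, -11, -3, 2, -1, 3, 0]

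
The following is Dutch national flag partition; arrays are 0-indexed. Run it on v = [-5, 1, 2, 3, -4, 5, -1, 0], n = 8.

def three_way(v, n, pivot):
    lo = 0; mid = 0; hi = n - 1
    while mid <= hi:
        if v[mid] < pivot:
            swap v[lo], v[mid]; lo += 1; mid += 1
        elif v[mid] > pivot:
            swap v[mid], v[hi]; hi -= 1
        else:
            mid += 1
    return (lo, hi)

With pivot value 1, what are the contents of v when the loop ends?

lo=0 mid=0 hi=7
-5<1: swap(0,0), lo=1 mid=1 ⇒ [-5, 1, 2, 3, -4, 5, -1, 0]
1=1: mid=2
2>1: swap(2,7), hi=6 ⇒ [-5, 1, 0, 3, -4, 5, -1, 2]
0<1: swap(1,2), lo=2 mid=3 ⇒ [-5, 0, 1, 3, -4, 5, -1, 2]
3>1: swap(3,6), hi=5 ⇒ [-5, 0, 1, -1, -4, 5, 3, 2]
-1<1: swap(2,3), lo=3 mid=4 ⇒ [-5, 0, -1, 1, -4, 5, 3, 2]
-4<1: swap(3,4), lo=4 mid=5 ⇒ [-5, 0, -1, -4, 1, 5, 3, 2]
5>1: swap(5,5), hi=4 ⇒ [-5, 0, -1, -4, 1, 5, 3, 2]
done. lo=4 hi=4; v=[-5, 0, -1, -4, 1, 5, 3, 2]

[-5, 0, -1, -4, 1, 5, 3, 2]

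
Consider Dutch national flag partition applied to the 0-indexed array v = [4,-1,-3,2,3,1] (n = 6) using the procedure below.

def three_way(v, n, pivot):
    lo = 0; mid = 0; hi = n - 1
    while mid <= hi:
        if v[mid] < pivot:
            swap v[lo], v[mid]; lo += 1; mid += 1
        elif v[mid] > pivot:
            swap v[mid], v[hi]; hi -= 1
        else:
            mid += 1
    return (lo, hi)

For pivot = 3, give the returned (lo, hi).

(4, 4)

lo=0 mid=0 hi=5
4>3: swap(0,5), hi=4 ⇒ [1,-1,-3,2,3,4]
1<3: swap(0,0), lo=1 mid=1 ⇒ [1,-1,-3,2,3,4]
-1<3: swap(1,1), lo=2 mid=2 ⇒ [1,-1,-3,2,3,4]
-3<3: swap(2,2), lo=3 mid=3 ⇒ [1,-1,-3,2,3,4]
2<3: swap(3,3), lo=4 mid=4 ⇒ [1,-1,-3,2,3,4]
3=3: mid=5
done. lo=4 hi=4; v=[1,-1,-3,2,3,4]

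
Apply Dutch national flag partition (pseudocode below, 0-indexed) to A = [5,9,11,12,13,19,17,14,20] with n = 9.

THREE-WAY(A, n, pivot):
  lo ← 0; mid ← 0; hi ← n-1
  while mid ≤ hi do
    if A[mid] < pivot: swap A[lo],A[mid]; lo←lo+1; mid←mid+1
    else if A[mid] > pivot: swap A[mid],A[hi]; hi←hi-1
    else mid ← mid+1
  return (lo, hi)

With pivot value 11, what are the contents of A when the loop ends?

[5,9,11,13,19,17,14,20,12]

pivot = 11; lo=0, mid=0, hi=8
A[mid]=5<11: swap A[0],A[0]; lo=1,mid=1 → [5,9,11,12,13,19,17,14,20]
A[mid]=9<11: swap A[1],A[1]; lo=2,mid=2 → [5,9,11,12,13,19,17,14,20]
A[mid]=11=11: mid=3
A[mid]=12>11: swap A[3],A[8]; hi=7 → [5,9,11,20,13,19,17,14,12]
A[mid]=20>11: swap A[3],A[7]; hi=6 → [5,9,11,14,13,19,17,20,12]
A[mid]=14>11: swap A[3],A[6]; hi=5 → [5,9,11,17,13,19,14,20,12]
A[mid]=17>11: swap A[3],A[5]; hi=4 → [5,9,11,19,13,17,14,20,12]
A[mid]=19>11: swap A[3],A[4]; hi=3 → [5,9,11,13,19,17,14,20,12]
A[mid]=13>11: swap A[3],A[3]; hi=2 → [5,9,11,13,19,17,14,20,12]
end: lo=2, hi=2; A = [5,9,11,13,19,17,14,20,12]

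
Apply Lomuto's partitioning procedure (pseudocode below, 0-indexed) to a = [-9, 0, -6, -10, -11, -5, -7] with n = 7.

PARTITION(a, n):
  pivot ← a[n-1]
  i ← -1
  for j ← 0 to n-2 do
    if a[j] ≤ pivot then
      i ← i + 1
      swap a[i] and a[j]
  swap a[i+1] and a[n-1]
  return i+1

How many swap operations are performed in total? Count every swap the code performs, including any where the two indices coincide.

4

pivot = a[6] = -7; i = -1
j=0: a[0]=-9 ≤ -7 → i=0, swap a[0],a[0] (no change) → [-9, 0, -6, -10, -11, -5, -7]
j=1: a[1]=0 > -7 → no swap
j=2: a[2]=-6 > -7 → no swap
j=3: a[3]=-10 ≤ -7 → i=1, swap a[1],a[3] → [-9, -10, -6, 0, -11, -5, -7]
j=4: a[4]=-11 ≤ -7 → i=2, swap a[2],a[4] → [-9, -10, -11, 0, -6, -5, -7]
j=5: a[5]=-5 > -7 → no swap
final swap a[3],a[6] → [-9, -10, -11, -7, -6, -5, 0]; return 3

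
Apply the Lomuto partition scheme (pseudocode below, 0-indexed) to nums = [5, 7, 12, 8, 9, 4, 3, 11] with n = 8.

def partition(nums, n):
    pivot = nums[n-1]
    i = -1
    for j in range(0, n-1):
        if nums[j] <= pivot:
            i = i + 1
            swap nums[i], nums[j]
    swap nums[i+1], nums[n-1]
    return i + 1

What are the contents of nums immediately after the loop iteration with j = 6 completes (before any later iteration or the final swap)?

[5, 7, 8, 9, 4, 3, 12, 11]

pivot = nums[7] = 11; i = -1
j=0: nums[0]=5 ≤ 11 → i=0, swap nums[0],nums[0] (no change) → [5, 7, 12, 8, 9, 4, 3, 11]
j=1: nums[1]=7 ≤ 11 → i=1, swap nums[1],nums[1] (no change) → [5, 7, 12, 8, 9, 4, 3, 11]
j=2: nums[2]=12 > 11 → no swap
j=3: nums[3]=8 ≤ 11 → i=2, swap nums[2],nums[3] → [5, 7, 8, 12, 9, 4, 3, 11]
j=4: nums[4]=9 ≤ 11 → i=3, swap nums[3],nums[4] → [5, 7, 8, 9, 12, 4, 3, 11]
j=5: nums[5]=4 ≤ 11 → i=4, swap nums[4],nums[5] → [5, 7, 8, 9, 4, 12, 3, 11]
j=6: nums[6]=3 ≤ 11 → i=5, swap nums[5],nums[6] → [5, 7, 8, 9, 4, 3, 12, 11]
(after j=6) nums = [5, 7, 8, 9, 4, 3, 12, 11]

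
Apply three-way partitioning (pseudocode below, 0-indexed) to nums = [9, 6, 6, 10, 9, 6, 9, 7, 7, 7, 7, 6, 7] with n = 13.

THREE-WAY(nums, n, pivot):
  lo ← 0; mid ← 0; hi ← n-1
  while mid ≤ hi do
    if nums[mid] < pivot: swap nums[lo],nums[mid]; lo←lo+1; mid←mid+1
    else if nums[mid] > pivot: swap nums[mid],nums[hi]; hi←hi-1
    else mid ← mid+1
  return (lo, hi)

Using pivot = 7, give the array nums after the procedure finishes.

pivot = 7; lo=0, mid=0, hi=12
nums[mid]=9>7: swap nums[0],nums[12]; hi=11 → [7, 6, 6, 10, 9, 6, 9, 7, 7, 7, 7, 6, 9]
nums[mid]=7=7: mid=1
nums[mid]=6<7: swap nums[0],nums[1]; lo=1,mid=2 → [6, 7, 6, 10, 9, 6, 9, 7, 7, 7, 7, 6, 9]
nums[mid]=6<7: swap nums[1],nums[2]; lo=2,mid=3 → [6, 6, 7, 10, 9, 6, 9, 7, 7, 7, 7, 6, 9]
nums[mid]=10>7: swap nums[3],nums[11]; hi=10 → [6, 6, 7, 6, 9, 6, 9, 7, 7, 7, 7, 10, 9]
nums[mid]=6<7: swap nums[2],nums[3]; lo=3,mid=4 → [6, 6, 6, 7, 9, 6, 9, 7, 7, 7, 7, 10, 9]
nums[mid]=9>7: swap nums[4],nums[10]; hi=9 → [6, 6, 6, 7, 7, 6, 9, 7, 7, 7, 9, 10, 9]
nums[mid]=7=7: mid=5
nums[mid]=6<7: swap nums[3],nums[5]; lo=4,mid=6 → [6, 6, 6, 6, 7, 7, 9, 7, 7, 7, 9, 10, 9]
nums[mid]=9>7: swap nums[6],nums[9]; hi=8 → [6, 6, 6, 6, 7, 7, 7, 7, 7, 9, 9, 10, 9]
nums[mid]=7=7: mid=7
nums[mid]=7=7: mid=8
nums[mid]=7=7: mid=9
end: lo=4, hi=8; nums = [6, 6, 6, 6, 7, 7, 7, 7, 7, 9, 9, 10, 9]

[6, 6, 6, 6, 7, 7, 7, 7, 7, 9, 9, 10, 9]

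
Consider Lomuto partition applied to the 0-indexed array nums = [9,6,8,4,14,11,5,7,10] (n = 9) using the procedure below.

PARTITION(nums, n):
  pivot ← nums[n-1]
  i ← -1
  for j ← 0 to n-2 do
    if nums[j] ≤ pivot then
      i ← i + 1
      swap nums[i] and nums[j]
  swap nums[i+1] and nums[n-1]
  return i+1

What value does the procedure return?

pivot = nums[8] = 10; i = -1
j=0: nums[0]=9 ≤ 10 → i=0, swap nums[0],nums[0] (no change) → [9,6,8,4,14,11,5,7,10]
j=1: nums[1]=6 ≤ 10 → i=1, swap nums[1],nums[1] (no change) → [9,6,8,4,14,11,5,7,10]
j=2: nums[2]=8 ≤ 10 → i=2, swap nums[2],nums[2] (no change) → [9,6,8,4,14,11,5,7,10]
j=3: nums[3]=4 ≤ 10 → i=3, swap nums[3],nums[3] (no change) → [9,6,8,4,14,11,5,7,10]
j=4: nums[4]=14 > 10 → no swap
j=5: nums[5]=11 > 10 → no swap
j=6: nums[6]=5 ≤ 10 → i=4, swap nums[4],nums[6] → [9,6,8,4,5,11,14,7,10]
j=7: nums[7]=7 ≤ 10 → i=5, swap nums[5],nums[7] → [9,6,8,4,5,7,14,11,10]
final swap nums[6],nums[8] → [9,6,8,4,5,7,10,11,14]; return 6

6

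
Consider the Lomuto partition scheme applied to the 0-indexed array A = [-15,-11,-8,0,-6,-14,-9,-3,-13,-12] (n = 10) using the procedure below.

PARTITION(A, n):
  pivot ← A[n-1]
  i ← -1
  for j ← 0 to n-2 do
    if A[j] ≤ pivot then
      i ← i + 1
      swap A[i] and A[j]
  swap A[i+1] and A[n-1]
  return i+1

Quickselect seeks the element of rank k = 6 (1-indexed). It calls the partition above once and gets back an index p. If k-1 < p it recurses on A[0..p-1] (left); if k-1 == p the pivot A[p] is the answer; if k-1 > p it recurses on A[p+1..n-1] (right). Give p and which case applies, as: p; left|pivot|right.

3; right

pivot = A[9] = -12; i = -1
j=0: A[0]=-15 ≤ -12 → i=0, swap A[0],A[0] (no change) → [-15,-11,-8,0,-6,-14,-9,-3,-13,-12]
j=1: A[1]=-11 > -12 → no swap
j=2: A[2]=-8 > -12 → no swap
j=3: A[3]=0 > -12 → no swap
j=4: A[4]=-6 > -12 → no swap
j=5: A[5]=-14 ≤ -12 → i=1, swap A[1],A[5] → [-15,-14,-8,0,-6,-11,-9,-3,-13,-12]
j=6: A[6]=-9 > -12 → no swap
j=7: A[7]=-3 > -12 → no swap
j=8: A[8]=-13 ≤ -12 → i=2, swap A[2],A[8] → [-15,-14,-13,0,-6,-11,-9,-3,-8,-12]
final swap A[3],A[9] → [-15,-14,-13,-12,-6,-11,-9,-3,-8,0]; return 3
p = 3; k-1 = 5 > 3 ⇒ right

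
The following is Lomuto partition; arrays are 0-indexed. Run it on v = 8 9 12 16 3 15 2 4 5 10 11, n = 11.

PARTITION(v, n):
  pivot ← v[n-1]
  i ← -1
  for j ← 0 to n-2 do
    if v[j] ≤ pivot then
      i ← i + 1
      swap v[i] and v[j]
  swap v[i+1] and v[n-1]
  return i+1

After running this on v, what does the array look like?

pivot = v[10] = 11; i = -1
j=0: v[0]=8 ≤ 11 → i=0, swap v[0],v[0] (no change) → 8 9 12 16 3 15 2 4 5 10 11
j=1: v[1]=9 ≤ 11 → i=1, swap v[1],v[1] (no change) → 8 9 12 16 3 15 2 4 5 10 11
j=2: v[2]=12 > 11 → no swap
j=3: v[3]=16 > 11 → no swap
j=4: v[4]=3 ≤ 11 → i=2, swap v[2],v[4] → 8 9 3 16 12 15 2 4 5 10 11
j=5: v[5]=15 > 11 → no swap
j=6: v[6]=2 ≤ 11 → i=3, swap v[3],v[6] → 8 9 3 2 12 15 16 4 5 10 11
j=7: v[7]=4 ≤ 11 → i=4, swap v[4],v[7] → 8 9 3 2 4 15 16 12 5 10 11
j=8: v[8]=5 ≤ 11 → i=5, swap v[5],v[8] → 8 9 3 2 4 5 16 12 15 10 11
j=9: v[9]=10 ≤ 11 → i=6, swap v[6],v[9] → 8 9 3 2 4 5 10 12 15 16 11
final swap v[7],v[10] → 8 9 3 2 4 5 10 11 15 16 12; return 7

8 9 3 2 4 5 10 11 15 16 12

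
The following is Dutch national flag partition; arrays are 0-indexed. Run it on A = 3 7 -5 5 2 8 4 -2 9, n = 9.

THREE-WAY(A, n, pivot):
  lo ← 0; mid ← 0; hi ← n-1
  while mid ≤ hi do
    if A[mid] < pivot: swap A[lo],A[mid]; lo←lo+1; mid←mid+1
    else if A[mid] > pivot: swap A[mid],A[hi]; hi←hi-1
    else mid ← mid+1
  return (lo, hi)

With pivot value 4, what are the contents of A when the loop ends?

3 -2 -5 2 4 8 5 9 7

lo=0 mid=0 hi=8
3<4: swap(0,0), lo=1 mid=1 ⇒ 3 7 -5 5 2 8 4 -2 9
7>4: swap(1,8), hi=7 ⇒ 3 9 -5 5 2 8 4 -2 7
9>4: swap(1,7), hi=6 ⇒ 3 -2 -5 5 2 8 4 9 7
-2<4: swap(1,1), lo=2 mid=2 ⇒ 3 -2 -5 5 2 8 4 9 7
-5<4: swap(2,2), lo=3 mid=3 ⇒ 3 -2 -5 5 2 8 4 9 7
5>4: swap(3,6), hi=5 ⇒ 3 -2 -5 4 2 8 5 9 7
4=4: mid=4
2<4: swap(3,4), lo=4 mid=5 ⇒ 3 -2 -5 2 4 8 5 9 7
8>4: swap(5,5), hi=4 ⇒ 3 -2 -5 2 4 8 5 9 7
done. lo=4 hi=4; A=3 -2 -5 2 4 8 5 9 7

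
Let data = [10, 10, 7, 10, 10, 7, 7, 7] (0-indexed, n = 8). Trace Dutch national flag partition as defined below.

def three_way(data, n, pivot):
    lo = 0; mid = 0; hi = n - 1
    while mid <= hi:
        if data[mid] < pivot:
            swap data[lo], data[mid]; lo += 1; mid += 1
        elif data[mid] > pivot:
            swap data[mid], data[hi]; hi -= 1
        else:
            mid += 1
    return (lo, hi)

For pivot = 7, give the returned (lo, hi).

pivot = 7; lo=0, mid=0, hi=7
data[mid]=10>7: swap data[0],data[7]; hi=6 → [7, 10, 7, 10, 10, 7, 7, 10]
data[mid]=7=7: mid=1
data[mid]=10>7: swap data[1],data[6]; hi=5 → [7, 7, 7, 10, 10, 7, 10, 10]
data[mid]=7=7: mid=2
data[mid]=7=7: mid=3
data[mid]=10>7: swap data[3],data[5]; hi=4 → [7, 7, 7, 7, 10, 10, 10, 10]
data[mid]=7=7: mid=4
data[mid]=10>7: swap data[4],data[4]; hi=3 → [7, 7, 7, 7, 10, 10, 10, 10]
end: lo=0, hi=3; data = [7, 7, 7, 7, 10, 10, 10, 10]

(0, 3)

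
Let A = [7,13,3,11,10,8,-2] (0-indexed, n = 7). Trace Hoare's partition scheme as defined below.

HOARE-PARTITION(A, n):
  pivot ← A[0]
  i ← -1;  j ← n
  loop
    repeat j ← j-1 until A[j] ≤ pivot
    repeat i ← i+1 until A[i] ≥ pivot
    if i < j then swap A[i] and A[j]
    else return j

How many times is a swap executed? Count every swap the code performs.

2

pivot = A[0] = 7; i = -1, j = 7
j→6 (A[6]=-2≤7), i→0 (A[0]=7≥7); i<j, swap → [-2,13,3,11,10,8,7]
j→2 (A[2]=3≤7), i→1 (A[1]=13≥7); i<j, swap → [-2,3,13,11,10,8,7]
j→1, i→2; i≥j, return j=1. A = [-2,3,13,11,10,8,7]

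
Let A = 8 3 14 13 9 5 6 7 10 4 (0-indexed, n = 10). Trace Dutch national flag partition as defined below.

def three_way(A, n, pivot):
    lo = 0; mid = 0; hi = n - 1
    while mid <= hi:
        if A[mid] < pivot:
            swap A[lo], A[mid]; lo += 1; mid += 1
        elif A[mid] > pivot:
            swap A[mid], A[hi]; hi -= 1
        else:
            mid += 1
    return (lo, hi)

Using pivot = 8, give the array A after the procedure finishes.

3 4 7 6 5 8 9 10 13 14

pivot = 8; lo=0, mid=0, hi=9
A[mid]=8=8: mid=1
A[mid]=3<8: swap A[0],A[1]; lo=1,mid=2 → 3 8 14 13 9 5 6 7 10 4
A[mid]=14>8: swap A[2],A[9]; hi=8 → 3 8 4 13 9 5 6 7 10 14
A[mid]=4<8: swap A[1],A[2]; lo=2,mid=3 → 3 4 8 13 9 5 6 7 10 14
A[mid]=13>8: swap A[3],A[8]; hi=7 → 3 4 8 10 9 5 6 7 13 14
A[mid]=10>8: swap A[3],A[7]; hi=6 → 3 4 8 7 9 5 6 10 13 14
A[mid]=7<8: swap A[2],A[3]; lo=3,mid=4 → 3 4 7 8 9 5 6 10 13 14
A[mid]=9>8: swap A[4],A[6]; hi=5 → 3 4 7 8 6 5 9 10 13 14
A[mid]=6<8: swap A[3],A[4]; lo=4,mid=5 → 3 4 7 6 8 5 9 10 13 14
A[mid]=5<8: swap A[4],A[5]; lo=5,mid=6 → 3 4 7 6 5 8 9 10 13 14
end: lo=5, hi=5; A = 3 4 7 6 5 8 9 10 13 14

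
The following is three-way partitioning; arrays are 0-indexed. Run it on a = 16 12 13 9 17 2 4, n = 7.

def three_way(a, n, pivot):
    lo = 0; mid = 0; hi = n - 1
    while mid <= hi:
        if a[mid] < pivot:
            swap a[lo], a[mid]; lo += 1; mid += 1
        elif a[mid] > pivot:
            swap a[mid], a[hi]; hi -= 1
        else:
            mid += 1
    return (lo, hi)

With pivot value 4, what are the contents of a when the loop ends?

2 4 9 17 13 12 16

lo=0 mid=0 hi=6
16>4: swap(0,6), hi=5 ⇒ 4 12 13 9 17 2 16
4=4: mid=1
12>4: swap(1,5), hi=4 ⇒ 4 2 13 9 17 12 16
2<4: swap(0,1), lo=1 mid=2 ⇒ 2 4 13 9 17 12 16
13>4: swap(2,4), hi=3 ⇒ 2 4 17 9 13 12 16
17>4: swap(2,3), hi=2 ⇒ 2 4 9 17 13 12 16
9>4: swap(2,2), hi=1 ⇒ 2 4 9 17 13 12 16
done. lo=1 hi=1; a=2 4 9 17 13 12 16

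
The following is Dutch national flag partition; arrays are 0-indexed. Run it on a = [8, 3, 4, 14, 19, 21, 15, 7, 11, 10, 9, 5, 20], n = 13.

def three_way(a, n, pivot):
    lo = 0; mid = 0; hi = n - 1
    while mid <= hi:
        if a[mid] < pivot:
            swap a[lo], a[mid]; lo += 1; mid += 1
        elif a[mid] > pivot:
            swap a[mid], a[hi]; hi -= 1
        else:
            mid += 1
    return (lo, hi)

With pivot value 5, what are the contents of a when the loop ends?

[3, 4, 5, 19, 21, 15, 7, 11, 10, 9, 14, 20, 8]

pivot = 5; lo=0, mid=0, hi=12
a[mid]=8>5: swap a[0],a[12]; hi=11 → [20, 3, 4, 14, 19, 21, 15, 7, 11, 10, 9, 5, 8]
a[mid]=20>5: swap a[0],a[11]; hi=10 → [5, 3, 4, 14, 19, 21, 15, 7, 11, 10, 9, 20, 8]
a[mid]=5=5: mid=1
a[mid]=3<5: swap a[0],a[1]; lo=1,mid=2 → [3, 5, 4, 14, 19, 21, 15, 7, 11, 10, 9, 20, 8]
a[mid]=4<5: swap a[1],a[2]; lo=2,mid=3 → [3, 4, 5, 14, 19, 21, 15, 7, 11, 10, 9, 20, 8]
a[mid]=14>5: swap a[3],a[10]; hi=9 → [3, 4, 5, 9, 19, 21, 15, 7, 11, 10, 14, 20, 8]
a[mid]=9>5: swap a[3],a[9]; hi=8 → [3, 4, 5, 10, 19, 21, 15, 7, 11, 9, 14, 20, 8]
a[mid]=10>5: swap a[3],a[8]; hi=7 → [3, 4, 5, 11, 19, 21, 15, 7, 10, 9, 14, 20, 8]
a[mid]=11>5: swap a[3],a[7]; hi=6 → [3, 4, 5, 7, 19, 21, 15, 11, 10, 9, 14, 20, 8]
a[mid]=7>5: swap a[3],a[6]; hi=5 → [3, 4, 5, 15, 19, 21, 7, 11, 10, 9, 14, 20, 8]
a[mid]=15>5: swap a[3],a[5]; hi=4 → [3, 4, 5, 21, 19, 15, 7, 11, 10, 9, 14, 20, 8]
a[mid]=21>5: swap a[3],a[4]; hi=3 → [3, 4, 5, 19, 21, 15, 7, 11, 10, 9, 14, 20, 8]
a[mid]=19>5: swap a[3],a[3]; hi=2 → [3, 4, 5, 19, 21, 15, 7, 11, 10, 9, 14, 20, 8]
end: lo=2, hi=2; a = [3, 4, 5, 19, 21, 15, 7, 11, 10, 9, 14, 20, 8]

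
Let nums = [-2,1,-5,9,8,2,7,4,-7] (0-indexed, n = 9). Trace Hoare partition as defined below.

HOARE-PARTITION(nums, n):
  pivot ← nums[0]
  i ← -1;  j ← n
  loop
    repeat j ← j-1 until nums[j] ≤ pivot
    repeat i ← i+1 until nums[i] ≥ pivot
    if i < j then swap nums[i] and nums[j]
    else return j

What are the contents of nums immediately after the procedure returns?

[-7,-5,1,9,8,2,7,4,-2]

pivot=-2
j stops at 8 (-7), i stops at 0 (-2); swap ⇒ [-7,1,-5,9,8,2,7,4,-2]
j stops at 2 (-5), i stops at 1 (1); swap ⇒ [-7,-5,1,9,8,2,7,4,-2]
j stops at 1, i stops at 2; i≥j ⇒ return 1. nums=[-7,-5,1,9,8,2,7,4,-2]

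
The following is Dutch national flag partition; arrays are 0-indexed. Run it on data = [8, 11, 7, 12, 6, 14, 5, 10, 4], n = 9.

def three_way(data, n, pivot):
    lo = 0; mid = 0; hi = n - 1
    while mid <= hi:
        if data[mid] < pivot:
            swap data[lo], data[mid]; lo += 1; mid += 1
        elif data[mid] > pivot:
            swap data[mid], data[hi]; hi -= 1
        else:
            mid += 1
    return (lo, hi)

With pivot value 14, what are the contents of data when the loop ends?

pivot = 14; lo=0, mid=0, hi=8
data[mid]=8<14: swap data[0],data[0]; lo=1,mid=1 → [8, 11, 7, 12, 6, 14, 5, 10, 4]
data[mid]=11<14: swap data[1],data[1]; lo=2,mid=2 → [8, 11, 7, 12, 6, 14, 5, 10, 4]
data[mid]=7<14: swap data[2],data[2]; lo=3,mid=3 → [8, 11, 7, 12, 6, 14, 5, 10, 4]
data[mid]=12<14: swap data[3],data[3]; lo=4,mid=4 → [8, 11, 7, 12, 6, 14, 5, 10, 4]
data[mid]=6<14: swap data[4],data[4]; lo=5,mid=5 → [8, 11, 7, 12, 6, 14, 5, 10, 4]
data[mid]=14=14: mid=6
data[mid]=5<14: swap data[5],data[6]; lo=6,mid=7 → [8, 11, 7, 12, 6, 5, 14, 10, 4]
data[mid]=10<14: swap data[6],data[7]; lo=7,mid=8 → [8, 11, 7, 12, 6, 5, 10, 14, 4]
data[mid]=4<14: swap data[7],data[8]; lo=8,mid=9 → [8, 11, 7, 12, 6, 5, 10, 4, 14]
end: lo=8, hi=8; data = [8, 11, 7, 12, 6, 5, 10, 4, 14]

[8, 11, 7, 12, 6, 5, 10, 4, 14]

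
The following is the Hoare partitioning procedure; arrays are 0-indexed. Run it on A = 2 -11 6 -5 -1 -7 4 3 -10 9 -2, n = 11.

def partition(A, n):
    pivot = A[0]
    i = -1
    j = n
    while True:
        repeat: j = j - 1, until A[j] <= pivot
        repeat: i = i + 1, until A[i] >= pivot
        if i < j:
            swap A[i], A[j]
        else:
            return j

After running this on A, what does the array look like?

pivot = A[0] = 2; i = -1, j = 11
j→10 (A[10]=-2≤2), i→0 (A[0]=2≥2); i<j, swap → -2 -11 6 -5 -1 -7 4 3 -10 9 2
j→8 (A[8]=-10≤2), i→2 (A[2]=6≥2); i<j, swap → -2 -11 -10 -5 -1 -7 4 3 6 9 2
j→5, i→6; i≥j, return j=5. A = -2 -11 -10 -5 -1 -7 4 3 6 9 2

-2 -11 -10 -5 -1 -7 4 3 6 9 2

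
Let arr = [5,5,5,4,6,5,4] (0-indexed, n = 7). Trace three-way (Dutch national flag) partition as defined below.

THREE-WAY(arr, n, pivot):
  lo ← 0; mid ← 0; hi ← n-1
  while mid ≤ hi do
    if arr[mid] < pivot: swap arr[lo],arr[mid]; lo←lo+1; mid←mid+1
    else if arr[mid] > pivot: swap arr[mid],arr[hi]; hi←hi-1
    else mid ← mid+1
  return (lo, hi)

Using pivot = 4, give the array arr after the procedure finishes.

[4,4,5,6,5,5,5]

pivot = 4; lo=0, mid=0, hi=6
arr[mid]=5>4: swap arr[0],arr[6]; hi=5 → [4,5,5,4,6,5,5]
arr[mid]=4=4: mid=1
arr[mid]=5>4: swap arr[1],arr[5]; hi=4 → [4,5,5,4,6,5,5]
arr[mid]=5>4: swap arr[1],arr[4]; hi=3 → [4,6,5,4,5,5,5]
arr[mid]=6>4: swap arr[1],arr[3]; hi=2 → [4,4,5,6,5,5,5]
arr[mid]=4=4: mid=2
arr[mid]=5>4: swap arr[2],arr[2]; hi=1 → [4,4,5,6,5,5,5]
end: lo=0, hi=1; arr = [4,4,5,6,5,5,5]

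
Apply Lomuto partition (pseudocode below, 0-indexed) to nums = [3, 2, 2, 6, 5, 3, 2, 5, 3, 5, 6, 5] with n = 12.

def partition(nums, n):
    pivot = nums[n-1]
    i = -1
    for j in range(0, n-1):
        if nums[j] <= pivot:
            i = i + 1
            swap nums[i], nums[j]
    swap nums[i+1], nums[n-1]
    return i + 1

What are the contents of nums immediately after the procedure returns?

[3, 2, 2, 5, 3, 2, 5, 3, 5, 5, 6, 6]

pivot = nums[11] = 5; i = -1
j=0: nums[0]=3 ≤ 5 → i=0, swap nums[0],nums[0] (no change) → [3, 2, 2, 6, 5, 3, 2, 5, 3, 5, 6, 5]
j=1: nums[1]=2 ≤ 5 → i=1, swap nums[1],nums[1] (no change) → [3, 2, 2, 6, 5, 3, 2, 5, 3, 5, 6, 5]
j=2: nums[2]=2 ≤ 5 → i=2, swap nums[2],nums[2] (no change) → [3, 2, 2, 6, 5, 3, 2, 5, 3, 5, 6, 5]
j=3: nums[3]=6 > 5 → no swap
j=4: nums[4]=5 ≤ 5 → i=3, swap nums[3],nums[4] → [3, 2, 2, 5, 6, 3, 2, 5, 3, 5, 6, 5]
j=5: nums[5]=3 ≤ 5 → i=4, swap nums[4],nums[5] → [3, 2, 2, 5, 3, 6, 2, 5, 3, 5, 6, 5]
j=6: nums[6]=2 ≤ 5 → i=5, swap nums[5],nums[6] → [3, 2, 2, 5, 3, 2, 6, 5, 3, 5, 6, 5]
j=7: nums[7]=5 ≤ 5 → i=6, swap nums[6],nums[7] → [3, 2, 2, 5, 3, 2, 5, 6, 3, 5, 6, 5]
j=8: nums[8]=3 ≤ 5 → i=7, swap nums[7],nums[8] → [3, 2, 2, 5, 3, 2, 5, 3, 6, 5, 6, 5]
j=9: nums[9]=5 ≤ 5 → i=8, swap nums[8],nums[9] → [3, 2, 2, 5, 3, 2, 5, 3, 5, 6, 6, 5]
j=10: nums[10]=6 > 5 → no swap
final swap nums[9],nums[11] → [3, 2, 2, 5, 3, 2, 5, 3, 5, 5, 6, 6]; return 9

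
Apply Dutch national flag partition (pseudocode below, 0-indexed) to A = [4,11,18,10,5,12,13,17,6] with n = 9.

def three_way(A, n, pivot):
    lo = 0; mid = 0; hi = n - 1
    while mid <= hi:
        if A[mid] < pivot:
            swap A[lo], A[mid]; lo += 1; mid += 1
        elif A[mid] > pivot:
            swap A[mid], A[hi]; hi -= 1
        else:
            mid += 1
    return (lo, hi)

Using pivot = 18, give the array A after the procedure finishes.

[4,11,10,5,12,13,17,6,18]

pivot = 18; lo=0, mid=0, hi=8
A[mid]=4<18: swap A[0],A[0]; lo=1,mid=1 → [4,11,18,10,5,12,13,17,6]
A[mid]=11<18: swap A[1],A[1]; lo=2,mid=2 → [4,11,18,10,5,12,13,17,6]
A[mid]=18=18: mid=3
A[mid]=10<18: swap A[2],A[3]; lo=3,mid=4 → [4,11,10,18,5,12,13,17,6]
A[mid]=5<18: swap A[3],A[4]; lo=4,mid=5 → [4,11,10,5,18,12,13,17,6]
A[mid]=12<18: swap A[4],A[5]; lo=5,mid=6 → [4,11,10,5,12,18,13,17,6]
A[mid]=13<18: swap A[5],A[6]; lo=6,mid=7 → [4,11,10,5,12,13,18,17,6]
A[mid]=17<18: swap A[6],A[7]; lo=7,mid=8 → [4,11,10,5,12,13,17,18,6]
A[mid]=6<18: swap A[7],A[8]; lo=8,mid=9 → [4,11,10,5,12,13,17,6,18]
end: lo=8, hi=8; A = [4,11,10,5,12,13,17,6,18]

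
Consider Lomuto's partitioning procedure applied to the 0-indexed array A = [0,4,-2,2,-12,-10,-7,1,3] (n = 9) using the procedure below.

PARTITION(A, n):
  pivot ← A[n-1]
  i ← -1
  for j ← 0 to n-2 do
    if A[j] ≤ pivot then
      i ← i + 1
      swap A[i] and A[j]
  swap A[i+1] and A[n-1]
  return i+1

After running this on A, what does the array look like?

pivot=3, i=-1
j=0: 0≤3, i=0, swap(0,0) ⇒ [0,4,-2,2,-12,-10,-7,1,3]
j=1: 4>3, skip
j=2: -2≤3, i=1, swap(1,2) ⇒ [0,-2,4,2,-12,-10,-7,1,3]
j=3: 2≤3, i=2, swap(2,3) ⇒ [0,-2,2,4,-12,-10,-7,1,3]
j=4: -12≤3, i=3, swap(3,4) ⇒ [0,-2,2,-12,4,-10,-7,1,3]
j=5: -10≤3, i=4, swap(4,5) ⇒ [0,-2,2,-12,-10,4,-7,1,3]
j=6: -7≤3, i=5, swap(5,6) ⇒ [0,-2,2,-12,-10,-7,4,1,3]
j=7: 1≤3, i=6, swap(6,7) ⇒ [0,-2,2,-12,-10,-7,1,4,3]
swap(7,8) ⇒ [0,-2,2,-12,-10,-7,1,3,4]; return 7

[0,-2,2,-12,-10,-7,1,3,4]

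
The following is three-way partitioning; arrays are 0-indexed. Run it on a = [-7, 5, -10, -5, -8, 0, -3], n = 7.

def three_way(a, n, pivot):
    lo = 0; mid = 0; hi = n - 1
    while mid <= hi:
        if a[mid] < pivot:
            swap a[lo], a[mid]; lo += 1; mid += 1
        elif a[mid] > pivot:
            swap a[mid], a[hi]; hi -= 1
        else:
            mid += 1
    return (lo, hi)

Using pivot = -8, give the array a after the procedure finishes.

[-10, -8, -5, 5, 0, -3, -7]

lo=0 mid=0 hi=6
-7>-8: swap(0,6), hi=5 ⇒ [-3, 5, -10, -5, -8, 0, -7]
-3>-8: swap(0,5), hi=4 ⇒ [0, 5, -10, -5, -8, -3, -7]
0>-8: swap(0,4), hi=3 ⇒ [-8, 5, -10, -5, 0, -3, -7]
-8=-8: mid=1
5>-8: swap(1,3), hi=2 ⇒ [-8, -5, -10, 5, 0, -3, -7]
-5>-8: swap(1,2), hi=1 ⇒ [-8, -10, -5, 5, 0, -3, -7]
-10<-8: swap(0,1), lo=1 mid=2 ⇒ [-10, -8, -5, 5, 0, -3, -7]
done. lo=1 hi=1; a=[-10, -8, -5, 5, 0, -3, -7]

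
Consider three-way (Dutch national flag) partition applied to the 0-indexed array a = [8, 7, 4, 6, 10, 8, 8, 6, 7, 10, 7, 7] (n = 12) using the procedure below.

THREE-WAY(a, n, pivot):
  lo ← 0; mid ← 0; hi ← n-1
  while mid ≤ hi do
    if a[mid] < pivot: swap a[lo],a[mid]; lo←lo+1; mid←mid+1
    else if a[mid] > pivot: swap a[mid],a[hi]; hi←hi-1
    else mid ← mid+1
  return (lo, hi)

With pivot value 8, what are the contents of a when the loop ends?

lo=0 mid=0 hi=11
8=8: mid=1
7<8: swap(0,1), lo=1 mid=2 ⇒ [7, 8, 4, 6, 10, 8, 8, 6, 7, 10, 7, 7]
4<8: swap(1,2), lo=2 mid=3 ⇒ [7, 4, 8, 6, 10, 8, 8, 6, 7, 10, 7, 7]
6<8: swap(2,3), lo=3 mid=4 ⇒ [7, 4, 6, 8, 10, 8, 8, 6, 7, 10, 7, 7]
10>8: swap(4,11), hi=10 ⇒ [7, 4, 6, 8, 7, 8, 8, 6, 7, 10, 7, 10]
7<8: swap(3,4), lo=4 mid=5 ⇒ [7, 4, 6, 7, 8, 8, 8, 6, 7, 10, 7, 10]
8=8: mid=6
8=8: mid=7
6<8: swap(4,7), lo=5 mid=8 ⇒ [7, 4, 6, 7, 6, 8, 8, 8, 7, 10, 7, 10]
7<8: swap(5,8), lo=6 mid=9 ⇒ [7, 4, 6, 7, 6, 7, 8, 8, 8, 10, 7, 10]
10>8: swap(9,10), hi=9 ⇒ [7, 4, 6, 7, 6, 7, 8, 8, 8, 7, 10, 10]
7<8: swap(6,9), lo=7 mid=10 ⇒ [7, 4, 6, 7, 6, 7, 7, 8, 8, 8, 10, 10]
done. lo=7 hi=9; a=[7, 4, 6, 7, 6, 7, 7, 8, 8, 8, 10, 10]

[7, 4, 6, 7, 6, 7, 7, 8, 8, 8, 10, 10]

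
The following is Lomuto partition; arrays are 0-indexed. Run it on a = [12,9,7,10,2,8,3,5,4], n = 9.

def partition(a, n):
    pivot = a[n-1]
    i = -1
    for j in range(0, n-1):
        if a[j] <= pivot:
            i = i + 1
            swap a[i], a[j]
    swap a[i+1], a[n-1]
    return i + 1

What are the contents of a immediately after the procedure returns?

[2,3,4,10,12,8,9,5,7]

pivot = a[8] = 4; i = -1
j=0: a[0]=12 > 4 → no swap
j=1: a[1]=9 > 4 → no swap
j=2: a[2]=7 > 4 → no swap
j=3: a[3]=10 > 4 → no swap
j=4: a[4]=2 ≤ 4 → i=0, swap a[0],a[4] → [2,9,7,10,12,8,3,5,4]
j=5: a[5]=8 > 4 → no swap
j=6: a[6]=3 ≤ 4 → i=1, swap a[1],a[6] → [2,3,7,10,12,8,9,5,4]
j=7: a[7]=5 > 4 → no swap
final swap a[2],a[8] → [2,3,4,10,12,8,9,5,7]; return 2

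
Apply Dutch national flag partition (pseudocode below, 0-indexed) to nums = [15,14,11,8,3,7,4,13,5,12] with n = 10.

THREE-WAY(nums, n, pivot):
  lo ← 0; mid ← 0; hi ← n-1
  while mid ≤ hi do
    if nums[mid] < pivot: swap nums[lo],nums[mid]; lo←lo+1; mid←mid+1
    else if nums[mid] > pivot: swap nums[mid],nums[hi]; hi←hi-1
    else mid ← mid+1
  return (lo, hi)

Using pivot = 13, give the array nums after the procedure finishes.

pivot = 13; lo=0, mid=0, hi=9
nums[mid]=15>13: swap nums[0],nums[9]; hi=8 → [12,14,11,8,3,7,4,13,5,15]
nums[mid]=12<13: swap nums[0],nums[0]; lo=1,mid=1 → [12,14,11,8,3,7,4,13,5,15]
nums[mid]=14>13: swap nums[1],nums[8]; hi=7 → [12,5,11,8,3,7,4,13,14,15]
nums[mid]=5<13: swap nums[1],nums[1]; lo=2,mid=2 → [12,5,11,8,3,7,4,13,14,15]
nums[mid]=11<13: swap nums[2],nums[2]; lo=3,mid=3 → [12,5,11,8,3,7,4,13,14,15]
nums[mid]=8<13: swap nums[3],nums[3]; lo=4,mid=4 → [12,5,11,8,3,7,4,13,14,15]
nums[mid]=3<13: swap nums[4],nums[4]; lo=5,mid=5 → [12,5,11,8,3,7,4,13,14,15]
nums[mid]=7<13: swap nums[5],nums[5]; lo=6,mid=6 → [12,5,11,8,3,7,4,13,14,15]
nums[mid]=4<13: swap nums[6],nums[6]; lo=7,mid=7 → [12,5,11,8,3,7,4,13,14,15]
nums[mid]=13=13: mid=8
end: lo=7, hi=7; nums = [12,5,11,8,3,7,4,13,14,15]

[12,5,11,8,3,7,4,13,14,15]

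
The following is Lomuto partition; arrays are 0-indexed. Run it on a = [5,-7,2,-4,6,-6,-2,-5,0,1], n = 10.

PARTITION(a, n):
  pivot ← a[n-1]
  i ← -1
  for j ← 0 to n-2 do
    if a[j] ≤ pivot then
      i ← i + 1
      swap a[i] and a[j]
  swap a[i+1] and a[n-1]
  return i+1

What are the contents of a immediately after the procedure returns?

[-7,-4,-6,-2,-5,0,1,6,2,5]

pivot=1, i=-1
j=0: 5>1, skip
j=1: -7≤1, i=0, swap(0,1) ⇒ [-7,5,2,-4,6,-6,-2,-5,0,1]
j=2: 2>1, skip
j=3: -4≤1, i=1, swap(1,3) ⇒ [-7,-4,2,5,6,-6,-2,-5,0,1]
j=4: 6>1, skip
j=5: -6≤1, i=2, swap(2,5) ⇒ [-7,-4,-6,5,6,2,-2,-5,0,1]
j=6: -2≤1, i=3, swap(3,6) ⇒ [-7,-4,-6,-2,6,2,5,-5,0,1]
j=7: -5≤1, i=4, swap(4,7) ⇒ [-7,-4,-6,-2,-5,2,5,6,0,1]
j=8: 0≤1, i=5, swap(5,8) ⇒ [-7,-4,-6,-2,-5,0,5,6,2,1]
swap(6,9) ⇒ [-7,-4,-6,-2,-5,0,1,6,2,5]; return 6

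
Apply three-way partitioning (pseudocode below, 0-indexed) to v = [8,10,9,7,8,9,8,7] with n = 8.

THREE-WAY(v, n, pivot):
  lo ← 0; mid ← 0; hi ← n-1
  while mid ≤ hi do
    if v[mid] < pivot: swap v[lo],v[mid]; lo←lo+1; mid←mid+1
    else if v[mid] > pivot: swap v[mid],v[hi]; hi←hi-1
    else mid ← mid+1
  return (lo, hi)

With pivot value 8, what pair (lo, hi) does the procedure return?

pivot = 8; lo=0, mid=0, hi=7
v[mid]=8=8: mid=1
v[mid]=10>8: swap v[1],v[7]; hi=6 → [8,7,9,7,8,9,8,10]
v[mid]=7<8: swap v[0],v[1]; lo=1,mid=2 → [7,8,9,7,8,9,8,10]
v[mid]=9>8: swap v[2],v[6]; hi=5 → [7,8,8,7,8,9,9,10]
v[mid]=8=8: mid=3
v[mid]=7<8: swap v[1],v[3]; lo=2,mid=4 → [7,7,8,8,8,9,9,10]
v[mid]=8=8: mid=5
v[mid]=9>8: swap v[5],v[5]; hi=4 → [7,7,8,8,8,9,9,10]
end: lo=2, hi=4; v = [7,7,8,8,8,9,9,10]

(2, 4)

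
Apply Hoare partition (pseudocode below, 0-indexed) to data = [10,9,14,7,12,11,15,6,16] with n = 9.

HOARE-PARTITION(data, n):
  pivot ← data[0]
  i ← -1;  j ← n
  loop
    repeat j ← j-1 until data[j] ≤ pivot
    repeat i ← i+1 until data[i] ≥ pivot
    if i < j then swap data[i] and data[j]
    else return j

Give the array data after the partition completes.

pivot = data[0] = 10; i = -1, j = 9
j→7 (data[7]=6≤10), i→0 (data[0]=10≥10); i<j, swap → [6,9,14,7,12,11,15,10,16]
j→3 (data[3]=7≤10), i→2 (data[2]=14≥10); i<j, swap → [6,9,7,14,12,11,15,10,16]
j→2, i→3; i≥j, return j=2. data = [6,9,7,14,12,11,15,10,16]

[6,9,7,14,12,11,15,10,16]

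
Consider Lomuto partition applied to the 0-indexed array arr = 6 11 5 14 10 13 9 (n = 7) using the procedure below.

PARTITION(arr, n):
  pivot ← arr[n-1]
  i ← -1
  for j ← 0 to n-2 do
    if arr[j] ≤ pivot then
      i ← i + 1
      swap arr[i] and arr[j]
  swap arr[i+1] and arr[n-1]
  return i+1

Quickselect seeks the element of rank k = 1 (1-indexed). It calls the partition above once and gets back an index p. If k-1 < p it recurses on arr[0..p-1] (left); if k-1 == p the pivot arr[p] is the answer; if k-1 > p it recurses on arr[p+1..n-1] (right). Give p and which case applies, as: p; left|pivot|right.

2; left

pivot=9, i=-1
j=0: 6≤9, i=0, swap(0,0) ⇒ 6 11 5 14 10 13 9
j=1: 11>9, skip
j=2: 5≤9, i=1, swap(1,2) ⇒ 6 5 11 14 10 13 9
j=3: 14>9, skip
j=4: 10>9, skip
j=5: 13>9, skip
swap(2,6) ⇒ 6 5 9 14 10 13 11; return 2
p = 2; k-1 = 0 < 2 ⇒ left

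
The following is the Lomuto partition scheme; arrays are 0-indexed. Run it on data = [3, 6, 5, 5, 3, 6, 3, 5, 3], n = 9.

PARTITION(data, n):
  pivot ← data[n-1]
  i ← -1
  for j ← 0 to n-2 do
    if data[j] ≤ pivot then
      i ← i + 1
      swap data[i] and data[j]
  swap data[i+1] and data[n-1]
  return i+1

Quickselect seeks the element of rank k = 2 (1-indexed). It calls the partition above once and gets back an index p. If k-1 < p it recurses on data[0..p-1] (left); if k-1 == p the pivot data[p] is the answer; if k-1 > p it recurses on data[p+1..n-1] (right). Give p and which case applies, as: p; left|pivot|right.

3; left

pivot = data[8] = 3; i = -1
j=0: data[0]=3 ≤ 3 → i=0, swap data[0],data[0] (no change) → [3, 6, 5, 5, 3, 6, 3, 5, 3]
j=1: data[1]=6 > 3 → no swap
j=2: data[2]=5 > 3 → no swap
j=3: data[3]=5 > 3 → no swap
j=4: data[4]=3 ≤ 3 → i=1, swap data[1],data[4] → [3, 3, 5, 5, 6, 6, 3, 5, 3]
j=5: data[5]=6 > 3 → no swap
j=6: data[6]=3 ≤ 3 → i=2, swap data[2],data[6] → [3, 3, 3, 5, 6, 6, 5, 5, 3]
j=7: data[7]=5 > 3 → no swap
final swap data[3],data[8] → [3, 3, 3, 3, 6, 6, 5, 5, 5]; return 3
p = 3; k-1 = 1 < 3 ⇒ left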